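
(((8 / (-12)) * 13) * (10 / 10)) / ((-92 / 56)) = 364 / 69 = 5.28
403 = 403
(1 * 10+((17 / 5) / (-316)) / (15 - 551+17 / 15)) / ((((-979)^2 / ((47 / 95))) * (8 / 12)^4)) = 96517846917 / 3693455291725760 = 0.00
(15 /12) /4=5 /16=0.31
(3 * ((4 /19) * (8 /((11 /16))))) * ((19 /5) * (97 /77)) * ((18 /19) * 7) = 2681856 /11495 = 233.31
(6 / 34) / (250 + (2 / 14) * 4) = 0.00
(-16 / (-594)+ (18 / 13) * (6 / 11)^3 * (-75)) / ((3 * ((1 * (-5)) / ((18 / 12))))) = 1.68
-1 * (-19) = 19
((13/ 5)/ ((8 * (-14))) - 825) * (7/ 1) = -462013/ 80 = -5775.16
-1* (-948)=948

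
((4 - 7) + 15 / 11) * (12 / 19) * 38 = -432 / 11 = -39.27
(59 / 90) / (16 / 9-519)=-0.00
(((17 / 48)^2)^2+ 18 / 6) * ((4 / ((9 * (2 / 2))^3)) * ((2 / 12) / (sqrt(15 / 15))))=16008769 / 5804752896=0.00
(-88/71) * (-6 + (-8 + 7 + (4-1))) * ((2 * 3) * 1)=29.75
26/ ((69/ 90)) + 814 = 19502/ 23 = 847.91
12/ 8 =3/ 2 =1.50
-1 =-1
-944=-944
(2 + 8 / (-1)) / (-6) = 1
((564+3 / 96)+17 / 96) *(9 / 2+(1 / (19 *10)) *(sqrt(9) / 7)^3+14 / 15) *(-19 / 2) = -899081777 / 30870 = -29124.77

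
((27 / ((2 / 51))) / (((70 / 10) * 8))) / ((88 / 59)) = 81243 / 9856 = 8.24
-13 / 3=-4.33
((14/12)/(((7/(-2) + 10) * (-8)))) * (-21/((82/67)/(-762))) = -1250823/4264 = -293.34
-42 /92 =-21 /46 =-0.46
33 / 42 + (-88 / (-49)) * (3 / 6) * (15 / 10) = 2.13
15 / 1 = 15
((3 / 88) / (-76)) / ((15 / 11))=-1 / 3040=-0.00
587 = 587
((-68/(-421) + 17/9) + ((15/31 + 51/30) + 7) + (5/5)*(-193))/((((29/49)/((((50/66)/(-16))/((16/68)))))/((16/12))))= 889228320505/10791193248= 82.40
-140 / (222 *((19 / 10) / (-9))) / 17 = 2100 / 11951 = 0.18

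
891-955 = -64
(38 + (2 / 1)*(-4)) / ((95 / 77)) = 462 / 19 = 24.32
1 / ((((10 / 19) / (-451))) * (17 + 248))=-3.23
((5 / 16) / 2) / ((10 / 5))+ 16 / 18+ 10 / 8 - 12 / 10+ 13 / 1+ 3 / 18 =40849 / 2880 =14.18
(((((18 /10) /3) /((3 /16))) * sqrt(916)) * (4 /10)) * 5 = 64 * sqrt(229) /5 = 193.70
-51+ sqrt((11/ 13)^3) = -51+ 11 * sqrt(143)/ 169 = -50.22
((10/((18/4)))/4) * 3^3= 15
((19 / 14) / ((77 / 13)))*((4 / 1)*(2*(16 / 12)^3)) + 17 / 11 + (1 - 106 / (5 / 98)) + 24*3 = -13221464 / 6615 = -1998.71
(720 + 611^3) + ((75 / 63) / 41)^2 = 169095209643796 / 741321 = 228099851.00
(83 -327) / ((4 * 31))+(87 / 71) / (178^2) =-137220707 / 69736484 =-1.97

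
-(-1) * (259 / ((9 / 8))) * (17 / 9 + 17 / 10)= 334628 / 405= 826.24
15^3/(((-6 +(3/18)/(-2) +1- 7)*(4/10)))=-20250/29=-698.28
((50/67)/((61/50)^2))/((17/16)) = 2000000/4238219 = 0.47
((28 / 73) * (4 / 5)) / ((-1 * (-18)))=56 / 3285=0.02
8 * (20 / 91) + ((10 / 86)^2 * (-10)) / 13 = 294090 / 168259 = 1.75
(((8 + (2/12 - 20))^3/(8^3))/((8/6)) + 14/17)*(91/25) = -365829373/62668800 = -5.84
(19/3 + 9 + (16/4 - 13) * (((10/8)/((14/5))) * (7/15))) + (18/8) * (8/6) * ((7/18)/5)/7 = 1619/120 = 13.49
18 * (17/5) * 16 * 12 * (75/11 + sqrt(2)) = 58752 * sqrt(2)/5 + 881280/11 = 96733.94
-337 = -337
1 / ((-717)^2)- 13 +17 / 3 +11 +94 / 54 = 8339669 / 1542267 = 5.41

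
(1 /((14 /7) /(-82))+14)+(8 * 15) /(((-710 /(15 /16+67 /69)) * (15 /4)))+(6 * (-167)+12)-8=-25109482 /24495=-1025.09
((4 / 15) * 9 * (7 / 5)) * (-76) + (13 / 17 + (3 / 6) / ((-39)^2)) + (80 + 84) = -90.59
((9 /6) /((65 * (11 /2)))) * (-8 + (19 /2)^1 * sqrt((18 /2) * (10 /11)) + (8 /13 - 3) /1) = -81 /1859 + 171 * sqrt(110) /15730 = 0.07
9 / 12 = 0.75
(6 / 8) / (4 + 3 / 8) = 6 / 35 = 0.17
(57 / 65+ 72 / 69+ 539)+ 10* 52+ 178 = 1852186 / 1495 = 1238.92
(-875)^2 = 765625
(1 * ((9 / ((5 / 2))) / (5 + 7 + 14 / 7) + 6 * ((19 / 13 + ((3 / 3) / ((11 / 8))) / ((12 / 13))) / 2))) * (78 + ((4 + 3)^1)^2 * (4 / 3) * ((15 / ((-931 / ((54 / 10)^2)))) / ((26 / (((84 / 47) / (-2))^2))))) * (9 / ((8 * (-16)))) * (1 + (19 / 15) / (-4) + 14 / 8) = -8586163782423 / 92964872000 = -92.36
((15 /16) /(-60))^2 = 1 /4096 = 0.00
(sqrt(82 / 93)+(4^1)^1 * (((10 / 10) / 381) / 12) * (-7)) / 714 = -1 / 116586+sqrt(7626) / 66402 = 0.00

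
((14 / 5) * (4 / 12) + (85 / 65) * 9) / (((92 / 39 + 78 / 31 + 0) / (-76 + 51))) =-383935 / 5894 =-65.14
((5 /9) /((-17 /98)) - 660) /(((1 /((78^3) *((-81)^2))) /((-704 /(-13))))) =-1900983308590080 /17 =-111822547564122.35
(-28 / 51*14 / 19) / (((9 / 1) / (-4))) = 1568 / 8721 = 0.18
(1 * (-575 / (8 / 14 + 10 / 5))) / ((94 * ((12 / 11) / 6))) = -44275 / 3384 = -13.08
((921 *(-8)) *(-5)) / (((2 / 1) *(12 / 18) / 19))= 524970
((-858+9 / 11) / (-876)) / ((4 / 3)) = 9429 / 12848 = 0.73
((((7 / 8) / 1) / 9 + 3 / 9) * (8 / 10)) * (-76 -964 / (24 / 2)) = -14539 / 270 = -53.85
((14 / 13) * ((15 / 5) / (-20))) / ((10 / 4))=-21 / 325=-0.06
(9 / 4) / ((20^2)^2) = 9 / 640000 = 0.00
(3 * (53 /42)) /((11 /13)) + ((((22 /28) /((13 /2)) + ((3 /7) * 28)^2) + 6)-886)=-1464273 /2002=-731.41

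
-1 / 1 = -1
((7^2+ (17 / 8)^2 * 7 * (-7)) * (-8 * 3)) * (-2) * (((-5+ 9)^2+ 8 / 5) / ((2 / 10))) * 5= -3638250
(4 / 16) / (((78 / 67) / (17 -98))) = -1809 / 104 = -17.39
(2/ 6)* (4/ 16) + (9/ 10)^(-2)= 427/ 324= 1.32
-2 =-2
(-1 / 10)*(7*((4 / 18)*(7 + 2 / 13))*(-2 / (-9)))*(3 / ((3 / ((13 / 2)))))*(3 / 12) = -217 / 540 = -0.40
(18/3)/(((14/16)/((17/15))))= 272/35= 7.77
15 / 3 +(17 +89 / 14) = 28.36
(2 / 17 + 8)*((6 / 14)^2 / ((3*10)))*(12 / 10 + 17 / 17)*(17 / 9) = 253 / 1225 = 0.21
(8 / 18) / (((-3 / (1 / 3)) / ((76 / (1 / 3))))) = -11.26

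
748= 748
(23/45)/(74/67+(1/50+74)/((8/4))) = 30820/2298303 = 0.01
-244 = -244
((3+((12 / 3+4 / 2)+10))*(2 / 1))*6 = 228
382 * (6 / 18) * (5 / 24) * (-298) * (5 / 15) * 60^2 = -28459000 / 3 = -9486333.33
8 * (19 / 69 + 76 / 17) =44536 / 1173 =37.97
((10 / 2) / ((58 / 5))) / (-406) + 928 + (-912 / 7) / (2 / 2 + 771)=4216769175 / 4544764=927.83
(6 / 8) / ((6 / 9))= 9 / 8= 1.12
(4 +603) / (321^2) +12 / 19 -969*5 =-9484191230 / 1957779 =-4844.36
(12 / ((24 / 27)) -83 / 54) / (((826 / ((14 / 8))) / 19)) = 6137 / 12744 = 0.48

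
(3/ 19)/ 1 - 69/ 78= -359/ 494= -0.73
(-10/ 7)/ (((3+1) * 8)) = -5/ 112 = -0.04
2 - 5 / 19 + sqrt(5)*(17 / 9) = 33 / 19 + 17*sqrt(5) / 9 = 5.96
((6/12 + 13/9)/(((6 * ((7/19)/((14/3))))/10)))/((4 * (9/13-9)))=-43225/34992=-1.24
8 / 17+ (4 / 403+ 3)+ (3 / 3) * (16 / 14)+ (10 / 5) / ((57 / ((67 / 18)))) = 116957018 / 24601941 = 4.75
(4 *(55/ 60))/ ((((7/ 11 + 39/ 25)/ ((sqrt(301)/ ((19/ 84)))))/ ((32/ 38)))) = 338800 *sqrt(301)/ 54511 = 107.83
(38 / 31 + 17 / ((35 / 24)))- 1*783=-835577 / 1085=-770.12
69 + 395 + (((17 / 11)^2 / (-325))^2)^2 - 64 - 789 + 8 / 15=-388.47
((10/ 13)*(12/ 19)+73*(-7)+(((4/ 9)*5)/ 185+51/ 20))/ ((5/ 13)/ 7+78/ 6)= -5849140213/ 150329520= -38.91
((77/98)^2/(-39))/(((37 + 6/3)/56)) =-242/10647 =-0.02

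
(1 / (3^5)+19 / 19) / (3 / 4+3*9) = 976 / 26973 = 0.04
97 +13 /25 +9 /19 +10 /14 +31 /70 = 659353 /6650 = 99.15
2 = 2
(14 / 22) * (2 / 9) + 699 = 69215 / 99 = 699.14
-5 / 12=-0.42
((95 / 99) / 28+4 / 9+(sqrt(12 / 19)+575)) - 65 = 2 * sqrt(57) / 19+1415047 / 2772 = 511.27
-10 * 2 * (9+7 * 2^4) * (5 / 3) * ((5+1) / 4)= -6050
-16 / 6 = -8 / 3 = -2.67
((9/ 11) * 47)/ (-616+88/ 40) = -235/ 3751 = -0.06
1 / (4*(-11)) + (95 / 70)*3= 1247 / 308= 4.05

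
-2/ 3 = -0.67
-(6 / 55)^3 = -216 / 166375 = -0.00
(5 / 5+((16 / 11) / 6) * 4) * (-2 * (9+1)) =-39.39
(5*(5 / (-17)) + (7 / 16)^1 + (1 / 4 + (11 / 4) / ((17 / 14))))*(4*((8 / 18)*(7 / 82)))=2821 / 12546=0.22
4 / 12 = 1 / 3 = 0.33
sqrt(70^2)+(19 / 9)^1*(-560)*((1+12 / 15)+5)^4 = -2843644258 / 1125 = -2527683.78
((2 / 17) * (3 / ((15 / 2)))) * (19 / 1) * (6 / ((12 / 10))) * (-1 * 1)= -76 / 17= -4.47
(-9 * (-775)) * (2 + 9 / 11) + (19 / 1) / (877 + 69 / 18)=1142750379 / 58135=19656.84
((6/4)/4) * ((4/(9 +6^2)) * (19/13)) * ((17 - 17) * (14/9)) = 0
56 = 56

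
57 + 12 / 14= 405 / 7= 57.86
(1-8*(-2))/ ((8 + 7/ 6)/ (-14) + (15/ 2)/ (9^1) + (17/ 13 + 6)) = 6188/ 2725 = 2.27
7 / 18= 0.39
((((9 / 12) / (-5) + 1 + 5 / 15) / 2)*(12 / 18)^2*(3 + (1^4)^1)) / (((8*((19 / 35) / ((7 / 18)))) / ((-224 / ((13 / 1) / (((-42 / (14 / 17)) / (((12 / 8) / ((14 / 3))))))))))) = 46368112 / 180063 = 257.51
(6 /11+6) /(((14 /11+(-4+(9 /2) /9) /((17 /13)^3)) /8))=-1886592 /10535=-179.08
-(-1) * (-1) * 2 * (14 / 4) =-7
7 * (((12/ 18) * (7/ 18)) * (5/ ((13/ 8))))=1960/ 351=5.58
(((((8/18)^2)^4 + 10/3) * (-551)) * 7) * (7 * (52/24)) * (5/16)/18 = -125964501240305/37192366944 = -3386.84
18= 18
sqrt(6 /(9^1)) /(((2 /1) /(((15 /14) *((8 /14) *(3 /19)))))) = 0.04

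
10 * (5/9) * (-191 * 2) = -2122.22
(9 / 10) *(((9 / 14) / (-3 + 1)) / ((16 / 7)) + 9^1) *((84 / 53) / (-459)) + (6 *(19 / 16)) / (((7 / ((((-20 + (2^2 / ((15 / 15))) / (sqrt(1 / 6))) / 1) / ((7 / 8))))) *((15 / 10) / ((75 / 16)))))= -513764481 / 7063840 + 1425 *sqrt(6) / 98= -37.11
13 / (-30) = -13 / 30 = -0.43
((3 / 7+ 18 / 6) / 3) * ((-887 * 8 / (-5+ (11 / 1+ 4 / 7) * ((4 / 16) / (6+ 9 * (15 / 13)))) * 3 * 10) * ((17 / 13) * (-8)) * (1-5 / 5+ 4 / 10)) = -26311286784 / 124657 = -211069.47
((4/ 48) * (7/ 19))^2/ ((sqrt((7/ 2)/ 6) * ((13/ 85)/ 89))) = 52955 * sqrt(21)/ 337896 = 0.72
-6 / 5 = -1.20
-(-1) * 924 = 924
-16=-16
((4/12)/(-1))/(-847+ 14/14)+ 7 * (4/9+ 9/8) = 111535/10152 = 10.99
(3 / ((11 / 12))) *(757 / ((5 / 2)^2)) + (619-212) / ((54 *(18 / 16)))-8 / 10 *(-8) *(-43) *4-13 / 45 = -46643621 / 66825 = -698.00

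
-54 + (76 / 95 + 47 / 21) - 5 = -55.96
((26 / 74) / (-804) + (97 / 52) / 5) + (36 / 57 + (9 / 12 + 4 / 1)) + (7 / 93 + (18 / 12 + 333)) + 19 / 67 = 129308322567 / 379634060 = 340.61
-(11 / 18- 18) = 313 / 18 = 17.39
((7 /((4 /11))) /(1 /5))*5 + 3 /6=1927 /4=481.75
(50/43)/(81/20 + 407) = 0.00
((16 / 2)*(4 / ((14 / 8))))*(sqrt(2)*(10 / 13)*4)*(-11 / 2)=-28160*sqrt(2) / 91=-437.63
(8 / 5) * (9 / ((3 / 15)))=72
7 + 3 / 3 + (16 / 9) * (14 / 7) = 104 / 9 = 11.56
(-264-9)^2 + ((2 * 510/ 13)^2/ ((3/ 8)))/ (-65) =163185333/ 2197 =74276.44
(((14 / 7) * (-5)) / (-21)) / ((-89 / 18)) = -60 / 623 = -0.10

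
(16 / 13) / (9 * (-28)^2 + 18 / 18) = 16 / 91741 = 0.00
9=9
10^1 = 10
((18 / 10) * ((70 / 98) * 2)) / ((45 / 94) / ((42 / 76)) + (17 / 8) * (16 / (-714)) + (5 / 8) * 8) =2538 / 5743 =0.44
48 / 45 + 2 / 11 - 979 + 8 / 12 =-977.08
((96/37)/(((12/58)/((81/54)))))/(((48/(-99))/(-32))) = 45936/37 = 1241.51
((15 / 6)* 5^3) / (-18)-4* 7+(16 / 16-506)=-19813 / 36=-550.36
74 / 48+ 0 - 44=-1019 / 24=-42.46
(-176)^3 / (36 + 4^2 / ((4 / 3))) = -113578.67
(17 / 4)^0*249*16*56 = 223104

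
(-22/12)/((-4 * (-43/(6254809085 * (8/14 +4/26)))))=-108118842755/2236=-48353686.38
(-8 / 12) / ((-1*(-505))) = -2 / 1515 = -0.00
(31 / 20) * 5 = 31 / 4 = 7.75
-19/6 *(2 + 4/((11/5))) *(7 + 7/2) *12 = -16758/11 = -1523.45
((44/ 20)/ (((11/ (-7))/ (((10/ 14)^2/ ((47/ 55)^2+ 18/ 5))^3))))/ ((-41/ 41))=86502001953125/ 37775013349688293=0.00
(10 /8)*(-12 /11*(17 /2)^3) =-73695 /88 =-837.44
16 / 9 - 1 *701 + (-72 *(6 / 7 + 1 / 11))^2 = 211318627 / 53361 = 3960.17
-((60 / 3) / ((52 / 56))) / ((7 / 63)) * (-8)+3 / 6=40333 / 26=1551.27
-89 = -89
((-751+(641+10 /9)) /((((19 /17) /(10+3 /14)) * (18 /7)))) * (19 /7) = -85085 /81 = -1050.43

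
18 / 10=9 / 5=1.80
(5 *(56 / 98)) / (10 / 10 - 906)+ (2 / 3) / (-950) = -0.00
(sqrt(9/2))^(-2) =2/9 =0.22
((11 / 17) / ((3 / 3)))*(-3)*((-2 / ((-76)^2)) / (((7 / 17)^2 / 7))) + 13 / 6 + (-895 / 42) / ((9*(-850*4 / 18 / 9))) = 849569 / 368220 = 2.31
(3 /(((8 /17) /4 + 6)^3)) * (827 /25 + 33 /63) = 43337573 /98425600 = 0.44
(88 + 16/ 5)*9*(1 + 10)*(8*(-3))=-216691.20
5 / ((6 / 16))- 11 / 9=109 / 9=12.11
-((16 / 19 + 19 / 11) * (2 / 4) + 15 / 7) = -3.43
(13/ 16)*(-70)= -455/ 8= -56.88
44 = 44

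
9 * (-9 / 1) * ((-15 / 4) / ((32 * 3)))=405 / 128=3.16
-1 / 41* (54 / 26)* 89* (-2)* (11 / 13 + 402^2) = 10096747578 / 6929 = 1457172.40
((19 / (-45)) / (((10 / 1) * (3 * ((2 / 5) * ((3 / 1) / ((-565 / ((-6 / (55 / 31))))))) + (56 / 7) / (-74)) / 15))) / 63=21845725 / 188101872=0.12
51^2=2601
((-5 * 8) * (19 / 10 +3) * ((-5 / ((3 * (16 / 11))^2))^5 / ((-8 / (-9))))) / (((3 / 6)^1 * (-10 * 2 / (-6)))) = 794333628405625 / 4809263859892224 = 0.17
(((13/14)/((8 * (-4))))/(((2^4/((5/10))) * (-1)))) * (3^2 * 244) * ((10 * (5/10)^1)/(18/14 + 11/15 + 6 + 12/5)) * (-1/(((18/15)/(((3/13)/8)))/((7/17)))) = -1441125/152354816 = -0.01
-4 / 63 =-0.06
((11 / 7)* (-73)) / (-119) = 803 / 833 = 0.96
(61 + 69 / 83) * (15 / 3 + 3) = 41056 / 83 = 494.65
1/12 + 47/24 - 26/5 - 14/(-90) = -1081/360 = -3.00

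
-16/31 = -0.52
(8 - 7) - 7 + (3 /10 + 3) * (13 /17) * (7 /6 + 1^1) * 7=10973 /340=32.27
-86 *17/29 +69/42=-19801/406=-48.77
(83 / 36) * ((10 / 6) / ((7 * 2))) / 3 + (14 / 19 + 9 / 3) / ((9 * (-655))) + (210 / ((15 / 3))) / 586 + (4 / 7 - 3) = -37480351177 / 16540002360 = -2.27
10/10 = 1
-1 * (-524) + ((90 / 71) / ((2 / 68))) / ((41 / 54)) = 1690604 / 2911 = 580.76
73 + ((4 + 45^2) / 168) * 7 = 3781 / 24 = 157.54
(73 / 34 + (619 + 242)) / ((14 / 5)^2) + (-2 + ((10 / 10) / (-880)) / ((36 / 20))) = 142627873 / 1319472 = 108.09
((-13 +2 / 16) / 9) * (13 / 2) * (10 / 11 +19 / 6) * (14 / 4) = -2521337 / 19008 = -132.65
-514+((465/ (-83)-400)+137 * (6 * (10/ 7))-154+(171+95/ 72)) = 11420251/ 41832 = 273.00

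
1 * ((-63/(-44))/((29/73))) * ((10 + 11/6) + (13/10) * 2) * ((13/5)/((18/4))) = 2876419/95700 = 30.06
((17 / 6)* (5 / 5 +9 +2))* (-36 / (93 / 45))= -592.26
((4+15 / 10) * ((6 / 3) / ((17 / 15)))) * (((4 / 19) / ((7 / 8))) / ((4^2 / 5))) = 1650 / 2261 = 0.73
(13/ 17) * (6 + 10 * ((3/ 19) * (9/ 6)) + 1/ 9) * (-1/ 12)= -9425/ 17442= -0.54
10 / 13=0.77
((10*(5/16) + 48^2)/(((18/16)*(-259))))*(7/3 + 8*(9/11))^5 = -39856505096778701/91224601083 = -436905.23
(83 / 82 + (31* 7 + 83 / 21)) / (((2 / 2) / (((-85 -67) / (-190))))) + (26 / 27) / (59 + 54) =777478892 / 4378185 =177.58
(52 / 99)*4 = 208 / 99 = 2.10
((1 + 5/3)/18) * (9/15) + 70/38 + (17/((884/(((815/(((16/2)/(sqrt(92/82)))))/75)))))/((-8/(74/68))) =1651/855 - 6031 * sqrt(1886)/69588480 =1.93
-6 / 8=-3 / 4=-0.75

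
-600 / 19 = -31.58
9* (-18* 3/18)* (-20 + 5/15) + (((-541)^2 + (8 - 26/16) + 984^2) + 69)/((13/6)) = 30291909/52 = 582536.71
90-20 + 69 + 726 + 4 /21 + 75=19744 /21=940.19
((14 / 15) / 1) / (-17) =-14 / 255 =-0.05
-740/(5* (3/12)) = -592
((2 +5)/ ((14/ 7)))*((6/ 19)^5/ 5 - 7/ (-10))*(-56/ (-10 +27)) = -20001506/ 2476099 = -8.08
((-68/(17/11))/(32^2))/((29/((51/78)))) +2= 385861/193024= 2.00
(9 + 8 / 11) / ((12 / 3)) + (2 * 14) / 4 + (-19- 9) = -817 / 44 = -18.57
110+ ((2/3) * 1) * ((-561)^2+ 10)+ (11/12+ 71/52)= 8187385/39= 209932.95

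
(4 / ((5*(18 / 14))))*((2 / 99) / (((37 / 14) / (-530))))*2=-5.04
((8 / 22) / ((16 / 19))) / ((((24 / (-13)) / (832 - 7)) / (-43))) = 8297.66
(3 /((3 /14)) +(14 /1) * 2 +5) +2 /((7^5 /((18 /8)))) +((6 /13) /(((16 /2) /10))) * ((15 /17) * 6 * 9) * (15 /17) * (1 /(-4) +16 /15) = 16874144363 /252575596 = 66.81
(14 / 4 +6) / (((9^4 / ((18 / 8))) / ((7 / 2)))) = 133 / 11664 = 0.01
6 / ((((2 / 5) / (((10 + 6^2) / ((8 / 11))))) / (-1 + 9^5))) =56021790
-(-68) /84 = 17 /21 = 0.81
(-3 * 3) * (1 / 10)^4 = -9 / 10000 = -0.00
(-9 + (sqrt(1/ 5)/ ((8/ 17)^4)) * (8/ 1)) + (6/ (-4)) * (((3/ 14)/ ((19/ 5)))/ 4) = -19197/ 2128 + 83521 * sqrt(5)/ 2560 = 63.93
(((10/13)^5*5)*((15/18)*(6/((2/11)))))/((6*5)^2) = 137500/3341637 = 0.04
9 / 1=9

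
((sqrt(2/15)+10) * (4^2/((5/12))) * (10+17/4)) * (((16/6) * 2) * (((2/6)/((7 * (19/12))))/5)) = 1024 * sqrt(30)/875+6144/35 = 181.95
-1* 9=-9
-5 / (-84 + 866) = -5 / 782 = -0.01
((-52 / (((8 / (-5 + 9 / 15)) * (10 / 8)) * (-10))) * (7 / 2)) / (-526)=1001 / 65750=0.02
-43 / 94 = -0.46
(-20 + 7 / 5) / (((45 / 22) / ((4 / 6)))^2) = -60016 / 30375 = -1.98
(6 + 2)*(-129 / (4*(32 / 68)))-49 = -2389 / 4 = -597.25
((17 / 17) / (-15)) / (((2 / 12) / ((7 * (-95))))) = 266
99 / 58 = 1.71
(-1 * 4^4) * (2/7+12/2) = -11264/7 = -1609.14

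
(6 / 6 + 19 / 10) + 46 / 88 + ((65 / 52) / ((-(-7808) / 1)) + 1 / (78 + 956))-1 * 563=-45177223427 / 80734720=-559.58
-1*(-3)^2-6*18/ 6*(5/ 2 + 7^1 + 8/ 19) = -3564/ 19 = -187.58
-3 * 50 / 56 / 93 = -25 / 868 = -0.03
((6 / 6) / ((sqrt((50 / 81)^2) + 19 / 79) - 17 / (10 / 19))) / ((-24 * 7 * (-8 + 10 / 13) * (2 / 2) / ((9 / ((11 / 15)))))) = -0.00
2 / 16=1 / 8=0.12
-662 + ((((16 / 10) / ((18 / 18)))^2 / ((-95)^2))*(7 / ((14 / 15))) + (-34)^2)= 22291846 / 45125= 494.00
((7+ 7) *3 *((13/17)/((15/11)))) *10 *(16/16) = 4004/17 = 235.53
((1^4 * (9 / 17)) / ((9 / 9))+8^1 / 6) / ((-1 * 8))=-0.23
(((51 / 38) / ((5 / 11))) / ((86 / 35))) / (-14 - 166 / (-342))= -35343 / 397492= -0.09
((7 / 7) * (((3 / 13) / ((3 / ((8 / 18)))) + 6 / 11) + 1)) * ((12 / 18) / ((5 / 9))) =4066 / 2145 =1.90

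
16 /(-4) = -4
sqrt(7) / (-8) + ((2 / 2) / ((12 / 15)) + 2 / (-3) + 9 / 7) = 157 / 84-sqrt(7) / 8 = 1.54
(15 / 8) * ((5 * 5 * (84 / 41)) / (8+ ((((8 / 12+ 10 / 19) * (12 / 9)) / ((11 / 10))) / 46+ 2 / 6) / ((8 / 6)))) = 11.61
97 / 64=1.52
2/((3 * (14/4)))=4/21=0.19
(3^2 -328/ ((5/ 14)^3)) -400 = -948907/ 125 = -7591.26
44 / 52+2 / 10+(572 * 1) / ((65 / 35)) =20088 / 65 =309.05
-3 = -3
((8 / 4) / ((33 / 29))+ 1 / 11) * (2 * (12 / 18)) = 244 / 99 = 2.46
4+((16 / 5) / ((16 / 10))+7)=13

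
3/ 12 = 1/ 4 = 0.25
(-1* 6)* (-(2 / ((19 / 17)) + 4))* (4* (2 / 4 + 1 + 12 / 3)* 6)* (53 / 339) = 1539120 / 2147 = 716.87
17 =17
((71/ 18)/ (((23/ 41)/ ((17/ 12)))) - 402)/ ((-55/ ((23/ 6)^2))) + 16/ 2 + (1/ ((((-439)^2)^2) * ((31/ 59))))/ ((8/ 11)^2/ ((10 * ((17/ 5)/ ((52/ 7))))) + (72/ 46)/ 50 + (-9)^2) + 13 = 3781788793344592823395282789/ 30075854090704400770875360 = 125.74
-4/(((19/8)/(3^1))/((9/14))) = -432/133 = -3.25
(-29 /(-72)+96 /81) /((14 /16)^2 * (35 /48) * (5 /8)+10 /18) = 351232 /200055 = 1.76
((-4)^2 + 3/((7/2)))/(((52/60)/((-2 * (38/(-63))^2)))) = -1703920/120393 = -14.15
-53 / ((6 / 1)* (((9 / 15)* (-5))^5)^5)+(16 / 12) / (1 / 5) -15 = -42364430472097 / 5083731656658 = -8.33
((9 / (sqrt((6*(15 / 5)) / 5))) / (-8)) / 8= -3*sqrt(10) / 128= -0.07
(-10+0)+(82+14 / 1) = 86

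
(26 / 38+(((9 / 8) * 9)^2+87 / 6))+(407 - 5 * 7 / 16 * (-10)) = 546.57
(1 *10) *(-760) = -7600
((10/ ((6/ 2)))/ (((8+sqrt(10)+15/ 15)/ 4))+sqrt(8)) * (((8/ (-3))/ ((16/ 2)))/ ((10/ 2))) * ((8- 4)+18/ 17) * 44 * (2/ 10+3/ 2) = -99.01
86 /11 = 7.82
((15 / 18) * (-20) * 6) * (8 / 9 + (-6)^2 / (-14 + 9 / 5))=113200 / 549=206.19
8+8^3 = 520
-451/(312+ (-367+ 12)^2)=-451/126337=-0.00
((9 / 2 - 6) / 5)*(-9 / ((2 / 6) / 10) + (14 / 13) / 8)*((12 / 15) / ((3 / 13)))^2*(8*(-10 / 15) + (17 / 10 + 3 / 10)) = -3243.18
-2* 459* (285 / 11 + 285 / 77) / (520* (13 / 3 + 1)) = -78489 / 8008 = -9.80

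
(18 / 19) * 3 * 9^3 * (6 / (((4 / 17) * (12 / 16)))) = 1338444 / 19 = 70444.42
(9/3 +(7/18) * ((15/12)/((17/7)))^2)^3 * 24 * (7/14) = 17227685395236511/48049596555264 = 358.54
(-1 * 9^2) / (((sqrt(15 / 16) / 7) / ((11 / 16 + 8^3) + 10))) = -306083.23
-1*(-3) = 3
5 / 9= 0.56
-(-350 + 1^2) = 349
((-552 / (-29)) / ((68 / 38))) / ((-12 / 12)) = -5244 / 493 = -10.64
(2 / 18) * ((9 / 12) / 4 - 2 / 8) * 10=-5 / 72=-0.07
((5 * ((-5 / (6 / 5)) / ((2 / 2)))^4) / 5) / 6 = 390625 / 7776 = 50.23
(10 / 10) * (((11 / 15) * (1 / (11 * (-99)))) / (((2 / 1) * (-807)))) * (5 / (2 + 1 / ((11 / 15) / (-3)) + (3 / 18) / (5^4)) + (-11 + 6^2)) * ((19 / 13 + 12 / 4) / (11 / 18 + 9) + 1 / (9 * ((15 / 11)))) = 12921139531 / 2510249627068326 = 0.00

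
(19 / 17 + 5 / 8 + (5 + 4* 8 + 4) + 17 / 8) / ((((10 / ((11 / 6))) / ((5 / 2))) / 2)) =11187 / 272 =41.13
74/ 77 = 0.96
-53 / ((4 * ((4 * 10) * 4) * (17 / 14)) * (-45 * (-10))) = -371 / 2448000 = -0.00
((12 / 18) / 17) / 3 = 2 / 153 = 0.01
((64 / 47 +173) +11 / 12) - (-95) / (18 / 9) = 125647 / 564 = 222.78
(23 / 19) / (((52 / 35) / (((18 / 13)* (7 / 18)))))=5635 / 12844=0.44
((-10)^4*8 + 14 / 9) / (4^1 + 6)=360007 / 45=8000.16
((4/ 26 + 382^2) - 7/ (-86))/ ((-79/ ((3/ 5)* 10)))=-6195315/ 559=-11082.85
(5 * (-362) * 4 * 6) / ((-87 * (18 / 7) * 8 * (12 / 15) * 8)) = 31675 / 8352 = 3.79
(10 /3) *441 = 1470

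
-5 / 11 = -0.45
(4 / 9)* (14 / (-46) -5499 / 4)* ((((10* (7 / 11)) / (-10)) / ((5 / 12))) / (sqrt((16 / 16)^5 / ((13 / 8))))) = 177107* sqrt(26) / 759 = 1189.82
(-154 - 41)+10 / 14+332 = 964 / 7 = 137.71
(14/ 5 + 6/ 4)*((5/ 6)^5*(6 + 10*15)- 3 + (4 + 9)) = 405103/ 1296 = 312.58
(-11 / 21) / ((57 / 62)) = -682 / 1197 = -0.57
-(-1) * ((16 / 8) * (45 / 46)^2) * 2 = 3.83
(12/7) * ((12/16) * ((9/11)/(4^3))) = 81/4928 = 0.02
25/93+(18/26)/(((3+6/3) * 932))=1515337/5633940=0.27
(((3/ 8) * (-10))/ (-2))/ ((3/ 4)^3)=40/ 9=4.44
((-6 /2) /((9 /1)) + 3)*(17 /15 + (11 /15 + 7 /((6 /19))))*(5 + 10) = 2884 /3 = 961.33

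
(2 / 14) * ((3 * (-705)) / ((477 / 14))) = -470 / 53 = -8.87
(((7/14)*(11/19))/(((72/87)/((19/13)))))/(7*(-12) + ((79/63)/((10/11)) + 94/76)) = -636405/101313056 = -0.01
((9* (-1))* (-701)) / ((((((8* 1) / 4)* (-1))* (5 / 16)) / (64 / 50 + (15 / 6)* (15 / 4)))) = -13444479 / 125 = -107555.83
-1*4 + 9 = 5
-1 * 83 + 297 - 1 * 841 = -627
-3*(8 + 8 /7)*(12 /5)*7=-2304 /5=-460.80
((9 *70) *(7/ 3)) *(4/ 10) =588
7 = 7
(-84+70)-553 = -567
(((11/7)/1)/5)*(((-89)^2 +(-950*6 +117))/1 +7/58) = 213103/290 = 734.84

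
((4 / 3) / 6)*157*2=628 / 9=69.78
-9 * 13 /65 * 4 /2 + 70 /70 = -2.60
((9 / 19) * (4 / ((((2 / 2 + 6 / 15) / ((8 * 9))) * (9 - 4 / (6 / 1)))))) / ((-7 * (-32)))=243 / 4655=0.05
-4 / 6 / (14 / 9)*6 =-18 / 7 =-2.57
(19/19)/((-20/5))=-1/4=-0.25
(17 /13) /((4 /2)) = 17 /26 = 0.65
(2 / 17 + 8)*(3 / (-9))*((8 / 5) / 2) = -184 / 85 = -2.16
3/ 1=3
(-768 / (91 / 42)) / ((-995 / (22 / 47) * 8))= 12672 / 607945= 0.02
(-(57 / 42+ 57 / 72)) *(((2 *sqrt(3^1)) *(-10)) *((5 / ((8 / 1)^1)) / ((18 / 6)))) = 9025 *sqrt(3) / 1008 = 15.51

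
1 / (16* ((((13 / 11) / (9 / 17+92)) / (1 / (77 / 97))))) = 11737 / 1904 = 6.16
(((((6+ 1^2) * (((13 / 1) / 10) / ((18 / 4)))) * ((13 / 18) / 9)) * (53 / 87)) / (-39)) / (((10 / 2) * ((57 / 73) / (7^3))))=-120763097 / 542266650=-0.22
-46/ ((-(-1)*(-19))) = 46/ 19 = 2.42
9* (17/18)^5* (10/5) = 1419857/104976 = 13.53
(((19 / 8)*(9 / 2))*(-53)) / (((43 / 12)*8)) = -27189 / 1376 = -19.76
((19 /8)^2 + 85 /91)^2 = 1466200681 /33918976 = 43.23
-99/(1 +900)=-99/901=-0.11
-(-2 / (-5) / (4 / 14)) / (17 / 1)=-7 / 85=-0.08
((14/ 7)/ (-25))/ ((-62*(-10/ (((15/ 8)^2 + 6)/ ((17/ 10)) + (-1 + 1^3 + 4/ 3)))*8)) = -11311/ 101184000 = -0.00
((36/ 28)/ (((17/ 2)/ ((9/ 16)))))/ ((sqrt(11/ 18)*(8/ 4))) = 243*sqrt(22)/ 20944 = 0.05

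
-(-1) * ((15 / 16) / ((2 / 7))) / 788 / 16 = 105 / 403456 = 0.00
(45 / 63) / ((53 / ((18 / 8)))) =45 / 1484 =0.03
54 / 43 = 1.26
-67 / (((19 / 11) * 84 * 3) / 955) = -703835 / 4788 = -147.00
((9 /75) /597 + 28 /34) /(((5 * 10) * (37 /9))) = 627003 /156463750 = 0.00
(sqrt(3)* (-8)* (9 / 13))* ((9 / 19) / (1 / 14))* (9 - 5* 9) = 326592* sqrt(3) / 247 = 2290.18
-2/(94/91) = -91/47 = -1.94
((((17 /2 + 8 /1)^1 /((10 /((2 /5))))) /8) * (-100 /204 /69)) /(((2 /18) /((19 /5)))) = -627 /31280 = -0.02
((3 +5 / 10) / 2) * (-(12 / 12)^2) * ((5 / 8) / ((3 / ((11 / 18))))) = -385 / 1728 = -0.22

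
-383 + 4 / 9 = -3443 / 9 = -382.56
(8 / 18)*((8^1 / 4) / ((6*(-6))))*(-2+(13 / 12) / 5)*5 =107 / 486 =0.22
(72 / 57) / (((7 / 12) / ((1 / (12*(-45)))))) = -8 / 1995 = -0.00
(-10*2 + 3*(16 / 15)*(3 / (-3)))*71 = -8236 / 5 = -1647.20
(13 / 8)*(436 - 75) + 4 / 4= 4701 / 8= 587.62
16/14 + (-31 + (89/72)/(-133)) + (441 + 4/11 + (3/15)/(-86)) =9319223167/22647240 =411.49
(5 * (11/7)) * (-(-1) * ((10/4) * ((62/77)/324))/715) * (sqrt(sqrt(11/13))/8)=0.00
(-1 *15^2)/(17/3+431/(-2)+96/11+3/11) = 270/241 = 1.12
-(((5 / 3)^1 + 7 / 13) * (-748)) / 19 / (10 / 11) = 353804 / 3705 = 95.49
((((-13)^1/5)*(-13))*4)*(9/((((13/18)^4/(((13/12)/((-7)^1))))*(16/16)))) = -314928/455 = -692.15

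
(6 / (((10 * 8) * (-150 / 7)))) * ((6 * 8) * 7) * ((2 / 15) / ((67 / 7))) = -686 / 41875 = -0.02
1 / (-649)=-1 / 649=-0.00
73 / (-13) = -73 / 13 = -5.62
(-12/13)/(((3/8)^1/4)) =-128/13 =-9.85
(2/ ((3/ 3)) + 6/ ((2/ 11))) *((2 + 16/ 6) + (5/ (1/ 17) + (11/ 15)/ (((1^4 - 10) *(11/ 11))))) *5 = 423290/ 27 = 15677.41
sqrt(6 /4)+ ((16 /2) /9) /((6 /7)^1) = 28 /27+ sqrt(6) /2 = 2.26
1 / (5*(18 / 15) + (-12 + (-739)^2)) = 1 / 546115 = 0.00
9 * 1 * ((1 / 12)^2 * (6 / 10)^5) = 243 / 50000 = 0.00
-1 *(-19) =19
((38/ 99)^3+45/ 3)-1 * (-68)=80589689/ 970299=83.06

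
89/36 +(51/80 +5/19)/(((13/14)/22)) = 264658/11115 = 23.81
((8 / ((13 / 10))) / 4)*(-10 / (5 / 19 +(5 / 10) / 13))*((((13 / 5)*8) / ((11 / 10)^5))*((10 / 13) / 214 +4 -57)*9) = 806769792000000 / 2567636093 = 314207.22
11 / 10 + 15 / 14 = 76 / 35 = 2.17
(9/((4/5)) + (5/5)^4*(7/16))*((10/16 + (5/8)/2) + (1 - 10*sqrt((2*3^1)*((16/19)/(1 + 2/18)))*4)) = 5797/256 - 1122*sqrt(285)/19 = -974.28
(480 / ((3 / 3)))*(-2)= -960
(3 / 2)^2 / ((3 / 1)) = 3 / 4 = 0.75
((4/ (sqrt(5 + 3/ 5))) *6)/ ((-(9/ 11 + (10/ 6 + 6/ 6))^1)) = -396 *sqrt(35)/ 805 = -2.91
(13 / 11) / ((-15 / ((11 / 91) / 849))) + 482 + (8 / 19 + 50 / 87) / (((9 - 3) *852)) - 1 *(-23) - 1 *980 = -19878409124137 / 41849298540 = -475.00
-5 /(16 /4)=-5 /4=-1.25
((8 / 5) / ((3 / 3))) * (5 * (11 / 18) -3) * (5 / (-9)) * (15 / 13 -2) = 44 / 1053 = 0.04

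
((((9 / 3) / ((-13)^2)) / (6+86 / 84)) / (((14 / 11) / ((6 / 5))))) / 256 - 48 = -1531545303 / 31907200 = -48.00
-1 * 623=-623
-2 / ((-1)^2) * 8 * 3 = -48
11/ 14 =0.79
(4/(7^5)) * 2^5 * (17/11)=2176/184877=0.01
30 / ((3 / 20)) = 200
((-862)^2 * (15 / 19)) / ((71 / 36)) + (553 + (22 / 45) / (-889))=16081600199107 / 53966745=297990.92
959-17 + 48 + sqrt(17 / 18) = sqrt(34) / 6 + 990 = 990.97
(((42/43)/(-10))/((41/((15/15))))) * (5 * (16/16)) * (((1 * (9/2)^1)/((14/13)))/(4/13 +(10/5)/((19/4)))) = -9633/141040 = -0.07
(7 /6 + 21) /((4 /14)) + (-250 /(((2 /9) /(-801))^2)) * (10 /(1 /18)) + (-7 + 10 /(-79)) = -554256647798207 /948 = -584658911179.54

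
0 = 0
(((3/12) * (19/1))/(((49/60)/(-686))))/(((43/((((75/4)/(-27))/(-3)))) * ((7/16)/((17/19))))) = -17000/387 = -43.93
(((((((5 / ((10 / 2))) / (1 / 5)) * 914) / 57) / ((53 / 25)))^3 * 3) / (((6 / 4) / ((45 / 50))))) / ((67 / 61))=18194011165625000 / 205250615943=88642.91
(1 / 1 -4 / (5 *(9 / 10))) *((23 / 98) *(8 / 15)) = 92 / 6615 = 0.01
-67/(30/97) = -6499/30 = -216.63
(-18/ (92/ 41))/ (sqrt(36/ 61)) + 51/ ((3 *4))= 17/ 4 - 123 *sqrt(61)/ 92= -6.19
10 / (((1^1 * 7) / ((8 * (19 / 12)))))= 380 / 21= 18.10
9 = 9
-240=-240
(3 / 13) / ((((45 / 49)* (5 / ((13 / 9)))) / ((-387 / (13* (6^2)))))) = -2107 / 35100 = -0.06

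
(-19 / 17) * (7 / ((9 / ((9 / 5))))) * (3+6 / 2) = -798 / 85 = -9.39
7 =7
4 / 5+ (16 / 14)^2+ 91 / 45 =9103 / 2205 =4.13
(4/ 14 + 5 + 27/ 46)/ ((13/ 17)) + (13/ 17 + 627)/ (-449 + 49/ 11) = 1090488599/ 173991090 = 6.27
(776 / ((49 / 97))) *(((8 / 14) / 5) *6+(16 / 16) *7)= 20248168 / 1715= 11806.51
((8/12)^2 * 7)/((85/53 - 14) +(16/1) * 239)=1484/1818135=0.00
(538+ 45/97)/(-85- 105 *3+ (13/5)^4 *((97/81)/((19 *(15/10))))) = -150719079375/111424789102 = -1.35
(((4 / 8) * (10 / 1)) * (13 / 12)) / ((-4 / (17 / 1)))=-1105 / 48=-23.02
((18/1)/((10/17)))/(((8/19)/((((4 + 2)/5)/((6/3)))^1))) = 8721/200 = 43.60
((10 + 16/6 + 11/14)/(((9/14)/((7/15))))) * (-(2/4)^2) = -791/324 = -2.44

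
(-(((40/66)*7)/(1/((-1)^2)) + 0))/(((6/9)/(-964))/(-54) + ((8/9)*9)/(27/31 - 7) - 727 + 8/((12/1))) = 49453200/8481956153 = 0.01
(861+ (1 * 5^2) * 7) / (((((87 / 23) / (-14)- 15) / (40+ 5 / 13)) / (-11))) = 58378600 / 1937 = 30138.67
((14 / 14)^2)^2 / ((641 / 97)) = 97 / 641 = 0.15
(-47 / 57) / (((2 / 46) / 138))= -49726 / 19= -2617.16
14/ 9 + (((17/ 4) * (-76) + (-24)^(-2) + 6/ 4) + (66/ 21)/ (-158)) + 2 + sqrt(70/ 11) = -33759997/ 106176 + sqrt(770)/ 11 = -315.44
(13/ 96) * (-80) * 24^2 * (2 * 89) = -1110720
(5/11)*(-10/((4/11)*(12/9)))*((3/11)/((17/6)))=-675/748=-0.90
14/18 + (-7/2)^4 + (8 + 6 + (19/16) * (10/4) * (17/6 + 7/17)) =1708451/9792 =174.47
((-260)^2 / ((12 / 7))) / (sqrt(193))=118300 * sqrt(193) / 579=2838.47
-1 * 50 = -50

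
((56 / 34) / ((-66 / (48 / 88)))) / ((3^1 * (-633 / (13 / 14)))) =26 / 3906243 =0.00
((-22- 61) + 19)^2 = 4096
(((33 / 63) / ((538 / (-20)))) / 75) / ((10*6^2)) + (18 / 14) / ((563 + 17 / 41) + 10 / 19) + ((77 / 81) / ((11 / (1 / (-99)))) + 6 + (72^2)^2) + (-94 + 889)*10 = 1783200438310111484651 / 66334830338700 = 26881812.00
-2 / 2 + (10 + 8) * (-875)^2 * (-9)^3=-10046531251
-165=-165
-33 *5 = -165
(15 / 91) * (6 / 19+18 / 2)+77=135788 / 1729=78.54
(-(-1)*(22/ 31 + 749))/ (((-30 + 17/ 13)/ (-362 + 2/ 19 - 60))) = 2421898128/ 219697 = 11023.81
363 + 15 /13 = 4734 /13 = 364.15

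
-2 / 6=-1 / 3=-0.33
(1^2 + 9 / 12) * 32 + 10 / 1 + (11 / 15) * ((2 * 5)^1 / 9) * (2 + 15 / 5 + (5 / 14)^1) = 4433 / 63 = 70.37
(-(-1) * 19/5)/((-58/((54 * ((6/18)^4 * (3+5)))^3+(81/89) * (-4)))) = -3380062/348435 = -9.70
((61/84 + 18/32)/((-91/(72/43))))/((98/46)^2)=-0.01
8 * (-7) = -56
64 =64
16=16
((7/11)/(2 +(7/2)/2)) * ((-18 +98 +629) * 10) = 39704/33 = 1203.15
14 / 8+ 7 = 35 / 4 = 8.75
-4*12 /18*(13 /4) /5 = -26 /15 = -1.73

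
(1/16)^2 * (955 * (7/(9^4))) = 6685/1679616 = 0.00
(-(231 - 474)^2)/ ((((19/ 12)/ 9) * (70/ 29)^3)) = -38883943647/ 1629250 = -23866.16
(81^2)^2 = 43046721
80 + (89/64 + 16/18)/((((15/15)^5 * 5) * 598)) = 10598501/132480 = 80.00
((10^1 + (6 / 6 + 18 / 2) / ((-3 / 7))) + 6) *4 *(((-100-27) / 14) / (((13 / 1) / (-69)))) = -128524 / 91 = -1412.35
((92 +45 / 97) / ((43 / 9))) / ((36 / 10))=44845 / 8342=5.38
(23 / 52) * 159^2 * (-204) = -29654613 / 13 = -2281124.08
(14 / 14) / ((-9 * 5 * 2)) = -1 / 90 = -0.01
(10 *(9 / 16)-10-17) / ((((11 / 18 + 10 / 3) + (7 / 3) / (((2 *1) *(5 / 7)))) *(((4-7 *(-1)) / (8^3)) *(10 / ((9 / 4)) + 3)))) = -4432320 / 184987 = -23.96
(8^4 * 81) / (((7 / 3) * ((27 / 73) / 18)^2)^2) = 16749964099584 / 49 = 341836002032.33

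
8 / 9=0.89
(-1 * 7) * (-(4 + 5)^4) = 45927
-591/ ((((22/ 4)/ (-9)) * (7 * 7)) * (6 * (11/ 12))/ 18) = 382968/ 5929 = 64.59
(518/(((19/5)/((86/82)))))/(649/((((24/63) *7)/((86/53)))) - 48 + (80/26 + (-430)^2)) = 61387144/79543528747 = 0.00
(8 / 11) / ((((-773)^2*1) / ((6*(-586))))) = -28128 / 6572819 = -0.00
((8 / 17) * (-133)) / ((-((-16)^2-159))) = 1064 / 1649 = 0.65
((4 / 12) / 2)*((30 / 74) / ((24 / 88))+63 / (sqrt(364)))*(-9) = -27*sqrt(91) / 52 -165 / 74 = -7.18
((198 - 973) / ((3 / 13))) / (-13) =775 / 3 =258.33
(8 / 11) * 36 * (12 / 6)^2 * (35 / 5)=8064 / 11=733.09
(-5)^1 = -5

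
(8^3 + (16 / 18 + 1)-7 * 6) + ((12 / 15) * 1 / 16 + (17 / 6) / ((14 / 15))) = 149617 / 315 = 474.97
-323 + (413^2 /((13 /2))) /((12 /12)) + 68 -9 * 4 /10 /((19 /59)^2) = 608955961 /23465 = 25951.67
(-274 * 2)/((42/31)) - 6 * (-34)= -4210/21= -200.48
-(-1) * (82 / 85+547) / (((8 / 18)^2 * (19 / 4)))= 3772737 / 6460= 584.02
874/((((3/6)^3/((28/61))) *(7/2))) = 55936/61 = 916.98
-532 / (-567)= 76 / 81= 0.94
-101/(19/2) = -202/19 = -10.63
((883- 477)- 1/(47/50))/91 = 1464/329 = 4.45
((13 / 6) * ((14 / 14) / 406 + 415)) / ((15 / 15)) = 2190383 / 2436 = 899.17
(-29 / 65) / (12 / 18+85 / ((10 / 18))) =-87 / 29965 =-0.00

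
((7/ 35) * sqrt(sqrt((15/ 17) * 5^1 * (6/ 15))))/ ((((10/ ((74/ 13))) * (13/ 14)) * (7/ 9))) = 666 * 17^(3/ 4) * 30^(1/ 4)/ 71825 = 0.18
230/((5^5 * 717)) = 46/448125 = 0.00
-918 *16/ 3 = -4896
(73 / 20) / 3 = 73 / 60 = 1.22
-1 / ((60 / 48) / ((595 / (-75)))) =476 / 75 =6.35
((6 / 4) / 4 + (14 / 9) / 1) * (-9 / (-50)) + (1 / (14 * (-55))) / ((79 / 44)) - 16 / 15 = -477719 / 663600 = -0.72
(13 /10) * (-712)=-4628 /5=-925.60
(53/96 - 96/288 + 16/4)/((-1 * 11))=-0.38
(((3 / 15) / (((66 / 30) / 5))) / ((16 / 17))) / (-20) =-0.02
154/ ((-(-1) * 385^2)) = 2/ 1925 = 0.00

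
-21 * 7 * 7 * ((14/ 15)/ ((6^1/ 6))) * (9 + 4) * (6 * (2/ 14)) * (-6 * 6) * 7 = 13484016/ 5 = 2696803.20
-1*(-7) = 7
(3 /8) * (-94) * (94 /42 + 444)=-440437 /28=-15729.89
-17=-17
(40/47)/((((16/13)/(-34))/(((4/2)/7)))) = -2210/329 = -6.72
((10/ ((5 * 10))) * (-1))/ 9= -1/ 45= -0.02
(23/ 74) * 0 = 0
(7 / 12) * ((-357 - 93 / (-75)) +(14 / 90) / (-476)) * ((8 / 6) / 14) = -5443133 / 275400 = -19.76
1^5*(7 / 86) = 7 / 86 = 0.08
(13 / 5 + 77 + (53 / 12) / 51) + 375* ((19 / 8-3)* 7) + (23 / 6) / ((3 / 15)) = -9435643 / 6120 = -1541.77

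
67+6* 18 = 175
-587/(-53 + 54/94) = 11.20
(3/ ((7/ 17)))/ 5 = 51/ 35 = 1.46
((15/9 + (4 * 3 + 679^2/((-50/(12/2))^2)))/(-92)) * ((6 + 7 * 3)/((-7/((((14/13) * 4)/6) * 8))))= 299369568/186875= 1601.98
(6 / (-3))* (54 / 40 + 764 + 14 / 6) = -46061 / 30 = -1535.37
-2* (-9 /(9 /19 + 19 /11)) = 1881 /230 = 8.18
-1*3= -3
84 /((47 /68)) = 5712 /47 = 121.53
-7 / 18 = -0.39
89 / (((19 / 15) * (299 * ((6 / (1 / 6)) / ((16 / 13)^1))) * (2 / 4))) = 3560 / 221559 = 0.02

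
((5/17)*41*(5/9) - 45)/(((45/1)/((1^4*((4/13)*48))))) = -75008/5967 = -12.57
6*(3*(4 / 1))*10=720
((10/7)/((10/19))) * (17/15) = 323/105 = 3.08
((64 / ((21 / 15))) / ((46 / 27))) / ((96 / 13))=585 / 161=3.63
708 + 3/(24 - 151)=89913/127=707.98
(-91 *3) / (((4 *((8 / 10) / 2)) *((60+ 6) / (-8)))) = 455 / 22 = 20.68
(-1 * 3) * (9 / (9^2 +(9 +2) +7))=-3 / 11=-0.27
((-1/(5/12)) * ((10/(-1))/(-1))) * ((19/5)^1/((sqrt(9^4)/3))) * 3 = -152/15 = -10.13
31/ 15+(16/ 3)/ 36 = 299/ 135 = 2.21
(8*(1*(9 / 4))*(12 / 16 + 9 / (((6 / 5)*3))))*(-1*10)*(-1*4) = 2340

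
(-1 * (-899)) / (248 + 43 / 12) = 10788 / 3019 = 3.57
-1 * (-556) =556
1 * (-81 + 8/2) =-77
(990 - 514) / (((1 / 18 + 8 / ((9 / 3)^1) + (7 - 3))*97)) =8568 / 11737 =0.73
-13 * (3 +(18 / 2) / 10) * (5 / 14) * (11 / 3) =-1859 / 28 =-66.39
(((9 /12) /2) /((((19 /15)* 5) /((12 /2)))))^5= 14348907 /2535525376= 0.01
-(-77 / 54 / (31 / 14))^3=156590819 / 586376253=0.27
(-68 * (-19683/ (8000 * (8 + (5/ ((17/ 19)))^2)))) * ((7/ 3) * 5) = 75213117/ 1511600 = 49.76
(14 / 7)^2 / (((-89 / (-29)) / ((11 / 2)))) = 638 / 89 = 7.17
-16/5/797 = -16/3985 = -0.00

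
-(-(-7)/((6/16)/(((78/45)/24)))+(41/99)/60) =-2683/1980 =-1.36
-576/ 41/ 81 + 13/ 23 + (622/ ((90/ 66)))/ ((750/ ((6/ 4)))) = 13834259/ 10608750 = 1.30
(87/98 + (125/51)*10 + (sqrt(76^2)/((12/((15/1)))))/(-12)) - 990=-972.52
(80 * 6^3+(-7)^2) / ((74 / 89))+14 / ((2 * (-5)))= 7710887 / 370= 20840.24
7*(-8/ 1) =-56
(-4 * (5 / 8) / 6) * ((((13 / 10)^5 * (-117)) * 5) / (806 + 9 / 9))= 4826809 / 4304000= 1.12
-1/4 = -0.25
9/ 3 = 3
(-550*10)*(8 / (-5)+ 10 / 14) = 34100 / 7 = 4871.43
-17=-17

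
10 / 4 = 5 / 2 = 2.50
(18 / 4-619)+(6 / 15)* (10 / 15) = -18427 / 30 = -614.23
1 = 1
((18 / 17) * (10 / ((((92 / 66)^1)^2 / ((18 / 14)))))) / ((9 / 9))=441045 / 62951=7.01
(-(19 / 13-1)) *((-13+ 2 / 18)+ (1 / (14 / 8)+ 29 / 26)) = 18349 / 3549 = 5.17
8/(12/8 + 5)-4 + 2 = -10/13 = -0.77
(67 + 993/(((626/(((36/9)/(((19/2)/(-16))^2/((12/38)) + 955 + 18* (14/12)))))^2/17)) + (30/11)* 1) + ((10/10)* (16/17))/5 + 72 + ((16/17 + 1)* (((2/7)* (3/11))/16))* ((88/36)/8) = 14992841797274160876208147/105644103034424272484320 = 141.92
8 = 8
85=85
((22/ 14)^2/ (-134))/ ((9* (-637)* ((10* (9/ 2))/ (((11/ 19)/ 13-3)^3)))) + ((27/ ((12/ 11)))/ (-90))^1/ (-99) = 283436177243897/ 102104806129882920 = 0.00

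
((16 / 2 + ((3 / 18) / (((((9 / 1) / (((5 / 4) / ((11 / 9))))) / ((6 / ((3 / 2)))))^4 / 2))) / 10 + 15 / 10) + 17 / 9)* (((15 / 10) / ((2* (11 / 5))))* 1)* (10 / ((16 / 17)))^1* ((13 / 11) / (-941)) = -4146208625 / 80017867248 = -0.05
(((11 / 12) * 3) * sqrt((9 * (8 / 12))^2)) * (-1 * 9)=-297 / 2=-148.50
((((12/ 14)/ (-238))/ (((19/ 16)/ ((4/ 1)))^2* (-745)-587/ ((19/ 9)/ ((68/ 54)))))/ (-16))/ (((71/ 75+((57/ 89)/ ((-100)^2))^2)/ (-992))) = 0.00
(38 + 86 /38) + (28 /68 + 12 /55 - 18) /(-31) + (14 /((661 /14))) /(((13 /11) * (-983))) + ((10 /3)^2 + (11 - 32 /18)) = 853472517110293 /13955534991255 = 61.16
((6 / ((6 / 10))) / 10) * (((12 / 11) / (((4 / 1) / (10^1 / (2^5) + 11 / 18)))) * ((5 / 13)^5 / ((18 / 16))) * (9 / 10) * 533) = 3408125 / 3770052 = 0.90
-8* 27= -216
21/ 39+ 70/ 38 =588/ 247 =2.38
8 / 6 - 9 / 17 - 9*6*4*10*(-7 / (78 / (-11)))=-1413187 / 663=-2131.50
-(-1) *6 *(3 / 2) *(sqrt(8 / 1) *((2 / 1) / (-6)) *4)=-24 *sqrt(2)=-33.94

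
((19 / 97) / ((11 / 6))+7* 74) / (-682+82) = -27641 / 32010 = -0.86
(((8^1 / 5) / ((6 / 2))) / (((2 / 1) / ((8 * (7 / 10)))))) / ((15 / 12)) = 448 / 375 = 1.19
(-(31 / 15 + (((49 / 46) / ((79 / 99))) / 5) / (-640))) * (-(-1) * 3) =-72084007 / 11628800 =-6.20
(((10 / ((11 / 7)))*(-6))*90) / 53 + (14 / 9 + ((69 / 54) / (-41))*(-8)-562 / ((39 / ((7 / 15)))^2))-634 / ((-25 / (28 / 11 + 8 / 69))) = 824144869448 / 188144696025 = 4.38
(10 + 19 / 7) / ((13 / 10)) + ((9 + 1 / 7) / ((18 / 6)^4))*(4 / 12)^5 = 9.78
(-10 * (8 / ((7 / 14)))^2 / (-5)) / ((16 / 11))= 352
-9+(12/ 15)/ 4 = -44/ 5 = -8.80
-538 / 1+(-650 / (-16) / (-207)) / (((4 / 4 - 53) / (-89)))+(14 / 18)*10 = -3514417 / 6624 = -530.56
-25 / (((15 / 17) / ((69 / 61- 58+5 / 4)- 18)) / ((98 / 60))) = 14963179 / 4392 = 3406.92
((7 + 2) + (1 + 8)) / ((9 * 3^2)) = 2 / 9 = 0.22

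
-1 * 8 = -8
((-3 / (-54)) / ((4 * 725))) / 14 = 1 / 730800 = 0.00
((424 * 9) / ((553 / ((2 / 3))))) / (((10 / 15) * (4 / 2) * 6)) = 318 / 553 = 0.58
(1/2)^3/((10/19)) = 19/80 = 0.24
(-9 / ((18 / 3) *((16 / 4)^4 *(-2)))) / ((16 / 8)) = 3 / 2048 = 0.00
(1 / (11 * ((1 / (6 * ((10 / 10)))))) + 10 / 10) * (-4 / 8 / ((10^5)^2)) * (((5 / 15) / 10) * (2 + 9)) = -0.00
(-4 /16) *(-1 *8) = 2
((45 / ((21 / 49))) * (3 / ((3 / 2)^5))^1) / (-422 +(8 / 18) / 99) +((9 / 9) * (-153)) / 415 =-5204721 / 11145655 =-0.47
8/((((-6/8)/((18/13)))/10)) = -1920/13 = -147.69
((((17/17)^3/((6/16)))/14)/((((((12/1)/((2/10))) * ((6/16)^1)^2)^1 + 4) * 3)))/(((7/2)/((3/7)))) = 128/204771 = 0.00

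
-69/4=-17.25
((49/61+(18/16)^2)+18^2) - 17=1206605/3904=309.07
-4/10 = -2/5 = -0.40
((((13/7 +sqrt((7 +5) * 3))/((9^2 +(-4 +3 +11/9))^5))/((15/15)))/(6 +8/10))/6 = 5412825/99355940221861876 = 0.00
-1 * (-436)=436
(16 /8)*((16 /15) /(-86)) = -16 /645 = -0.02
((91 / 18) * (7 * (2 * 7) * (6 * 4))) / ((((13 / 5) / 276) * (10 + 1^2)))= 1262240 / 11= 114749.09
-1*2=-2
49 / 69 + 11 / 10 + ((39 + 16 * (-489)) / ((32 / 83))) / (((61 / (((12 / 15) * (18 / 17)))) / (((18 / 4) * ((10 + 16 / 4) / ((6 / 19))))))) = -160098458893 / 2862120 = -55937.02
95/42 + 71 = 3077/42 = 73.26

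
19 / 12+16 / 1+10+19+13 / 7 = 4069 / 84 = 48.44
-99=-99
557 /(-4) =-557 /4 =-139.25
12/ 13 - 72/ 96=9/ 52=0.17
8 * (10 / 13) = 80 / 13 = 6.15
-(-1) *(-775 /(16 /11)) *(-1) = 8525 /16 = 532.81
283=283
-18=-18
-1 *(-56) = 56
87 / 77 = 1.13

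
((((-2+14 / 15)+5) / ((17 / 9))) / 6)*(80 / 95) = 472 / 1615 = 0.29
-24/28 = -6/7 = -0.86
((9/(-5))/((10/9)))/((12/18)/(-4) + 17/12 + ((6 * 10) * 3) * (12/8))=-162/27125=-0.01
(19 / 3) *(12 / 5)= 76 / 5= 15.20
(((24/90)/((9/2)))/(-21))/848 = -1/300510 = -0.00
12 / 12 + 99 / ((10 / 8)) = 401 / 5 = 80.20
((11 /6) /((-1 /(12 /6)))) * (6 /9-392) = 1434.89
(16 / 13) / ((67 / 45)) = 720 / 871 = 0.83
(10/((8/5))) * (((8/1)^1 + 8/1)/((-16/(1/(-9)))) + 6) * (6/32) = 1375/192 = 7.16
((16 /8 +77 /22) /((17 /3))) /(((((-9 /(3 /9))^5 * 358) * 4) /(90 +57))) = -539 /77624398224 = -0.00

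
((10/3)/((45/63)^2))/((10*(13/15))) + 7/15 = 238/195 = 1.22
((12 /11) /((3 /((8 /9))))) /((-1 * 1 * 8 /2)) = -8 /99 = -0.08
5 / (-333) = -5 / 333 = -0.02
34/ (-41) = -34/ 41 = -0.83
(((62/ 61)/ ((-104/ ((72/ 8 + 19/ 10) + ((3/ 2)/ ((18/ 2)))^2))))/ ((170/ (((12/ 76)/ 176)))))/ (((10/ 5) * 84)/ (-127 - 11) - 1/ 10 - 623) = 1402471/ 1553577376116480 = 0.00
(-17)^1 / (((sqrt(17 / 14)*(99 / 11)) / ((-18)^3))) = 648*sqrt(238) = 9996.86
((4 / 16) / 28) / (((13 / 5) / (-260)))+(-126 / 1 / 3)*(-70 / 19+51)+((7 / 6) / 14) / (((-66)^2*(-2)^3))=-1988.16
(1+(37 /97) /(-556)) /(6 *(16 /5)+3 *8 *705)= 89825 /1522608224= 0.00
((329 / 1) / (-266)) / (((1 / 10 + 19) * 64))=-235 / 232256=-0.00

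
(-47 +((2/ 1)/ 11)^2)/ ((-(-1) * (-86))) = 5683/ 10406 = 0.55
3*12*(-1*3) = -108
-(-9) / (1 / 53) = 477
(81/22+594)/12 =49.81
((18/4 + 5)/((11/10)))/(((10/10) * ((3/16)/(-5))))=-7600/33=-230.30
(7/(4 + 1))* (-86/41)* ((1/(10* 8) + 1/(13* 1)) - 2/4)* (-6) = -385581/53300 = -7.23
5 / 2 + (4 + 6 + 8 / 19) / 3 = 227 / 38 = 5.97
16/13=1.23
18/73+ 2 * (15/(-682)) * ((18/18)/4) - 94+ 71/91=-842534689/9061052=-92.98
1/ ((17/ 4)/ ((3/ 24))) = 1/ 34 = 0.03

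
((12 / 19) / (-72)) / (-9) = 1 / 1026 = 0.00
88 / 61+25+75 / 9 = 6364 / 183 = 34.78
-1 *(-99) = 99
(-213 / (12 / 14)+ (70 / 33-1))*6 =-16327 / 11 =-1484.27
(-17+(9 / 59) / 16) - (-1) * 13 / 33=-517015 / 31152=-16.60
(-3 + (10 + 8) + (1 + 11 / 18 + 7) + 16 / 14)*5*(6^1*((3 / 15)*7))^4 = 616214.59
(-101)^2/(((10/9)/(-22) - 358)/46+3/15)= -232276770/172681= -1345.12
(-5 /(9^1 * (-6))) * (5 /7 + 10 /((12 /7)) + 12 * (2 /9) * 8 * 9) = 41695 /2268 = 18.38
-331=-331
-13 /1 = -13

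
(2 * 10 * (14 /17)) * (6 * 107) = 179760 /17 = 10574.12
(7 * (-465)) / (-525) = 31 / 5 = 6.20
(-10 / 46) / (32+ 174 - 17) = -5 / 4347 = -0.00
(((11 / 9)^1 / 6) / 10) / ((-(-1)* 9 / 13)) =143 / 4860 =0.03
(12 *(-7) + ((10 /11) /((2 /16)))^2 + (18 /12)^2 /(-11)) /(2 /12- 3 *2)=1299 /242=5.37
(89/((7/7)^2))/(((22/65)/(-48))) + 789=-130161/11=-11832.82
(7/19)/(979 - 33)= 7/17974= 0.00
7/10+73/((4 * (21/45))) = 5573/140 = 39.81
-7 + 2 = -5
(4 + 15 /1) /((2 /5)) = 95 /2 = 47.50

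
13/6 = 2.17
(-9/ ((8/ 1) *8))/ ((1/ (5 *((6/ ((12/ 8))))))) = -45/ 16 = -2.81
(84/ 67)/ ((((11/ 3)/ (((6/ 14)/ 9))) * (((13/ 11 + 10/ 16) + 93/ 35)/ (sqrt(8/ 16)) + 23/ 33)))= -32457600/ 112598740003 + 207884880 * sqrt(2)/ 112598740003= 0.00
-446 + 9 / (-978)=-145399 / 326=-446.01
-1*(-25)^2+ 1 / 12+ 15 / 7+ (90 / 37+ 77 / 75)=-16040251 / 25900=-619.31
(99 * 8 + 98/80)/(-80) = -31729/3200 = -9.92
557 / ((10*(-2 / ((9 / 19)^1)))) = -13.19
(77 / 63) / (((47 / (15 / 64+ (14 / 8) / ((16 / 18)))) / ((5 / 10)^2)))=11 / 768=0.01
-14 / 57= -0.25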